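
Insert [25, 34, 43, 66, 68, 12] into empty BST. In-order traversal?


Insert 25: root
Insert 34: R from 25
Insert 43: R from 25 -> R from 34
Insert 66: R from 25 -> R from 34 -> R from 43
Insert 68: R from 25 -> R from 34 -> R from 43 -> R from 66
Insert 12: L from 25

In-order: [12, 25, 34, 43, 66, 68]


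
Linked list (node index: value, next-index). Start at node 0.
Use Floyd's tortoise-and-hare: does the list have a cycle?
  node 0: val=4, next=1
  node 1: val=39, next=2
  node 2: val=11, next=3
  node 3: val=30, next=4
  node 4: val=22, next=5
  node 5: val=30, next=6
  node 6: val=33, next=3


Floyd's tortoise (slow, +1) and hare (fast, +2):
  init: slow=0, fast=0
  step 1: slow=1, fast=2
  step 2: slow=2, fast=4
  step 3: slow=3, fast=6
  step 4: slow=4, fast=4
  slow == fast at node 4: cycle detected

Cycle: yes


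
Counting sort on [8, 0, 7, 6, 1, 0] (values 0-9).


Input: [8, 0, 7, 6, 1, 0]
Counts: [2, 1, 0, 0, 0, 0, 1, 1, 1, 0]

Sorted: [0, 0, 1, 6, 7, 8]


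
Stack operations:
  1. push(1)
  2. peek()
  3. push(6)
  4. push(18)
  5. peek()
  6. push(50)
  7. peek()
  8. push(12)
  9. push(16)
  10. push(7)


push(1) -> [1]
peek()->1
push(6) -> [1, 6]
push(18) -> [1, 6, 18]
peek()->18
push(50) -> [1, 6, 18, 50]
peek()->50
push(12) -> [1, 6, 18, 50, 12]
push(16) -> [1, 6, 18, 50, 12, 16]
push(7) -> [1, 6, 18, 50, 12, 16, 7]

Final stack: [1, 6, 18, 50, 12, 16, 7]


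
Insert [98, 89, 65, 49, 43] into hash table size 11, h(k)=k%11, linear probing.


Insert 98: h=10 -> slot 10
Insert 89: h=1 -> slot 1
Insert 65: h=10, 1 probes -> slot 0
Insert 49: h=5 -> slot 5
Insert 43: h=10, 3 probes -> slot 2

Table: [65, 89, 43, None, None, 49, None, None, None, None, 98]


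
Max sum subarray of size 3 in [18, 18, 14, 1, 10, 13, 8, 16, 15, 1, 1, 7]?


[0:3]: 50
[1:4]: 33
[2:5]: 25
[3:6]: 24
[4:7]: 31
[5:8]: 37
[6:9]: 39
[7:10]: 32
[8:11]: 17
[9:12]: 9

Max: 50 at [0:3]


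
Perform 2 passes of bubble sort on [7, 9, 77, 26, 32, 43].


Initial: [7, 9, 77, 26, 32, 43]
Pass 1: [7, 9, 26, 32, 43, 77] (3 swaps)
Pass 2: [7, 9, 26, 32, 43, 77] (0 swaps)

After 2 passes: [7, 9, 26, 32, 43, 77]


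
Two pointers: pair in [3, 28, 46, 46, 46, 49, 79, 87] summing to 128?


lo=0(3)+hi=7(87)=90
lo=1(28)+hi=7(87)=115
lo=2(46)+hi=7(87)=133
lo=2(46)+hi=6(79)=125
lo=3(46)+hi=6(79)=125
lo=4(46)+hi=6(79)=125
lo=5(49)+hi=6(79)=128

Yes: 49+79=128


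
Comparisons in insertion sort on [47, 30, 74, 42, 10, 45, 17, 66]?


Algorithm: insertion sort
Input: [47, 30, 74, 42, 10, 45, 17, 66]
Sorted: [10, 17, 30, 42, 45, 47, 66, 74]

20


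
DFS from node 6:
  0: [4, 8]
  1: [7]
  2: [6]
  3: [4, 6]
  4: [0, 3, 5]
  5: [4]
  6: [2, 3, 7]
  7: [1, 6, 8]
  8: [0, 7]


Visit 6, push [7, 3, 2]
Visit 2, push []
Visit 3, push [4]
Visit 4, push [5, 0]
Visit 0, push [8]
Visit 8, push [7]
Visit 7, push [1]
Visit 1, push []
Visit 5, push []

DFS order: [6, 2, 3, 4, 0, 8, 7, 1, 5]


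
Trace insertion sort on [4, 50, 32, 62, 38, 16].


Initial: [4, 50, 32, 62, 38, 16]
Insert 50: [4, 50, 32, 62, 38, 16]
Insert 32: [4, 32, 50, 62, 38, 16]
Insert 62: [4, 32, 50, 62, 38, 16]
Insert 38: [4, 32, 38, 50, 62, 16]
Insert 16: [4, 16, 32, 38, 50, 62]

Sorted: [4, 16, 32, 38, 50, 62]


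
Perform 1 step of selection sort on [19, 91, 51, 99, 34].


Initial: [19, 91, 51, 99, 34]
Step 1: min=19 at 0
  Swap: [19, 91, 51, 99, 34]

After 1 step: [19, 91, 51, 99, 34]


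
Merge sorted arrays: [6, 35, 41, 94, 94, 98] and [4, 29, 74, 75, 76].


Take 4 from B
Take 6 from A
Take 29 from B
Take 35 from A
Take 41 from A
Take 74 from B
Take 75 from B
Take 76 from B

Merged: [4, 6, 29, 35, 41, 74, 75, 76, 94, 94, 98]


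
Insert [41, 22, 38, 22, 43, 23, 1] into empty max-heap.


Insert 41: [41]
Insert 22: [41, 22]
Insert 38: [41, 22, 38]
Insert 22: [41, 22, 38, 22]
Insert 43: [43, 41, 38, 22, 22]
Insert 23: [43, 41, 38, 22, 22, 23]
Insert 1: [43, 41, 38, 22, 22, 23, 1]

Final heap: [43, 41, 38, 22, 22, 23, 1]


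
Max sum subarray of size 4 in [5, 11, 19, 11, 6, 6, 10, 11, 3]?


[0:4]: 46
[1:5]: 47
[2:6]: 42
[3:7]: 33
[4:8]: 33
[5:9]: 30

Max: 47 at [1:5]


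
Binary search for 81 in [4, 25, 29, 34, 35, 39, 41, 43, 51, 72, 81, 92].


Step 1: lo=0, hi=11, mid=5, val=39
Step 2: lo=6, hi=11, mid=8, val=51
Step 3: lo=9, hi=11, mid=10, val=81

Found at index 10


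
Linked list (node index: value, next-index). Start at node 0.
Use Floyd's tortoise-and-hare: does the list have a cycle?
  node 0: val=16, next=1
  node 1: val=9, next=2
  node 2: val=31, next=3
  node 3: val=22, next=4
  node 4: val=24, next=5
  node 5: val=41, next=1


Floyd's tortoise (slow, +1) and hare (fast, +2):
  init: slow=0, fast=0
  step 1: slow=1, fast=2
  step 2: slow=2, fast=4
  step 3: slow=3, fast=1
  step 4: slow=4, fast=3
  step 5: slow=5, fast=5
  slow == fast at node 5: cycle detected

Cycle: yes


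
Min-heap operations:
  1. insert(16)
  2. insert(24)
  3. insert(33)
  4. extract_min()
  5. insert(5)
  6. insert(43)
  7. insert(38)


insert(16) -> [16]
insert(24) -> [16, 24]
insert(33) -> [16, 24, 33]
extract_min()->16, [24, 33]
insert(5) -> [5, 33, 24]
insert(43) -> [5, 33, 24, 43]
insert(38) -> [5, 33, 24, 43, 38]

Final heap: [5, 33, 24, 43, 38]


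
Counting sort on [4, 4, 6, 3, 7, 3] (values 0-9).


Input: [4, 4, 6, 3, 7, 3]
Counts: [0, 0, 0, 2, 2, 0, 1, 1, 0, 0]

Sorted: [3, 3, 4, 4, 6, 7]


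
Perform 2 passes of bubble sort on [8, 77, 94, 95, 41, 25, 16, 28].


Initial: [8, 77, 94, 95, 41, 25, 16, 28]
Pass 1: [8, 77, 94, 41, 25, 16, 28, 95] (4 swaps)
Pass 2: [8, 77, 41, 25, 16, 28, 94, 95] (4 swaps)

After 2 passes: [8, 77, 41, 25, 16, 28, 94, 95]


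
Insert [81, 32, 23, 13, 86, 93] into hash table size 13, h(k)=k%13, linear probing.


Insert 81: h=3 -> slot 3
Insert 32: h=6 -> slot 6
Insert 23: h=10 -> slot 10
Insert 13: h=0 -> slot 0
Insert 86: h=8 -> slot 8
Insert 93: h=2 -> slot 2

Table: [13, None, 93, 81, None, None, 32, None, 86, None, 23, None, None]


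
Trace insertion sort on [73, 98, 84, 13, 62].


Initial: [73, 98, 84, 13, 62]
Insert 98: [73, 98, 84, 13, 62]
Insert 84: [73, 84, 98, 13, 62]
Insert 13: [13, 73, 84, 98, 62]
Insert 62: [13, 62, 73, 84, 98]

Sorted: [13, 62, 73, 84, 98]


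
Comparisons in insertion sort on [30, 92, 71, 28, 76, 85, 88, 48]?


Algorithm: insertion sort
Input: [30, 92, 71, 28, 76, 85, 88, 48]
Sorted: [28, 30, 48, 71, 76, 85, 88, 92]

18


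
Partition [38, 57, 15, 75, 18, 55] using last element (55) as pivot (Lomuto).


Pivot: 55
  38 <= 55: advance i (no swap)
  15 <= 55: swap -> [38, 15, 57, 75, 18, 55]
  18 <= 55: swap -> [38, 15, 18, 75, 57, 55]
Place pivot at 3: [38, 15, 18, 55, 57, 75]

Partitioned: [38, 15, 18, 55, 57, 75]


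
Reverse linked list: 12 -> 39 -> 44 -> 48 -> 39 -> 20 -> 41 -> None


Step 1: curr=12, set curr.next=prev(None) | reversed so far: 12
Step 2: curr=39, set curr.next=prev(12) | reversed so far: 39 -> 12
Step 3: curr=44, set curr.next=prev(39) | reversed so far: 44 -> 39 -> 12
Step 4: curr=48, set curr.next=prev(44) | reversed so far: 48 -> 44 -> 39 -> 12
Step 5: curr=39, set curr.next=prev(48) | reversed so far: 39 -> 48 -> 44 -> 39 -> 12
Step 6: curr=20, set curr.next=prev(39) | reversed so far: 20 -> 39 -> 48 -> 44 -> 39 -> 12
Step 7: curr=41, set curr.next=prev(20) | reversed so far: 41 -> 20 -> 39 -> 48 -> 44 -> 39 -> 12

41 -> 20 -> 39 -> 48 -> 44 -> 39 -> 12 -> None


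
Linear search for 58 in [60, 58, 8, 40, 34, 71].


i=0: 60!=58
i=1: 58==58 found!

Found at 1, 2 comps


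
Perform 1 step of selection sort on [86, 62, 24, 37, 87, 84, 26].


Initial: [86, 62, 24, 37, 87, 84, 26]
Step 1: min=24 at 2
  Swap: [24, 62, 86, 37, 87, 84, 26]

After 1 step: [24, 62, 86, 37, 87, 84, 26]


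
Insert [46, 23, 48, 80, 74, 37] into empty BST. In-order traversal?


Insert 46: root
Insert 23: L from 46
Insert 48: R from 46
Insert 80: R from 46 -> R from 48
Insert 74: R from 46 -> R from 48 -> L from 80
Insert 37: L from 46 -> R from 23

In-order: [23, 37, 46, 48, 74, 80]


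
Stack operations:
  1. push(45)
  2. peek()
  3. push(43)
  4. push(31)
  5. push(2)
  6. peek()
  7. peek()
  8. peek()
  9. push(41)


push(45) -> [45]
peek()->45
push(43) -> [45, 43]
push(31) -> [45, 43, 31]
push(2) -> [45, 43, 31, 2]
peek()->2
peek()->2
peek()->2
push(41) -> [45, 43, 31, 2, 41]

Final stack: [45, 43, 31, 2, 41]


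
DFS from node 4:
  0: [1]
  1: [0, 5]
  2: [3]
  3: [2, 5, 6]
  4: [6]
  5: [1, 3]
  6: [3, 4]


Visit 4, push [6]
Visit 6, push [3]
Visit 3, push [5, 2]
Visit 2, push []
Visit 5, push [1]
Visit 1, push [0]
Visit 0, push []

DFS order: [4, 6, 3, 2, 5, 1, 0]


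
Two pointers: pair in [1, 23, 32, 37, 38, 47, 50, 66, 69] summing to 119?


lo=0(1)+hi=8(69)=70
lo=1(23)+hi=8(69)=92
lo=2(32)+hi=8(69)=101
lo=3(37)+hi=8(69)=106
lo=4(38)+hi=8(69)=107
lo=5(47)+hi=8(69)=116
lo=6(50)+hi=8(69)=119

Yes: 50+69=119


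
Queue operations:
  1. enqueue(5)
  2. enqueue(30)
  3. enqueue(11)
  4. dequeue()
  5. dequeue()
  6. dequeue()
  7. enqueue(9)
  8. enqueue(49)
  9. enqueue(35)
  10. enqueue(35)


enqueue(5) -> [5]
enqueue(30) -> [5, 30]
enqueue(11) -> [5, 30, 11]
dequeue()->5, [30, 11]
dequeue()->30, [11]
dequeue()->11, []
enqueue(9) -> [9]
enqueue(49) -> [9, 49]
enqueue(35) -> [9, 49, 35]
enqueue(35) -> [9, 49, 35, 35]

Final queue: [9, 49, 35, 35]


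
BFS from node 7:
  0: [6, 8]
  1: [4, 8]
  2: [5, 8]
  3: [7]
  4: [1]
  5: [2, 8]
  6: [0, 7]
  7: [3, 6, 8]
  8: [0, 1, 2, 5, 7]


Visit 7, enqueue [3, 6, 8]
Visit 3, enqueue []
Visit 6, enqueue [0]
Visit 8, enqueue [1, 2, 5]
Visit 0, enqueue []
Visit 1, enqueue [4]
Visit 2, enqueue []
Visit 5, enqueue []
Visit 4, enqueue []

BFS order: [7, 3, 6, 8, 0, 1, 2, 5, 4]


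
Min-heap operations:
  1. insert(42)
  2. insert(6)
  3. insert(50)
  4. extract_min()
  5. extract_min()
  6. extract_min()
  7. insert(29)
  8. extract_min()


insert(42) -> [42]
insert(6) -> [6, 42]
insert(50) -> [6, 42, 50]
extract_min()->6, [42, 50]
extract_min()->42, [50]
extract_min()->50, []
insert(29) -> [29]
extract_min()->29, []

Final heap: []


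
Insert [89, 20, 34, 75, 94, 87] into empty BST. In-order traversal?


Insert 89: root
Insert 20: L from 89
Insert 34: L from 89 -> R from 20
Insert 75: L from 89 -> R from 20 -> R from 34
Insert 94: R from 89
Insert 87: L from 89 -> R from 20 -> R from 34 -> R from 75

In-order: [20, 34, 75, 87, 89, 94]


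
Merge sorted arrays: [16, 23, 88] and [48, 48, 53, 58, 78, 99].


Take 16 from A
Take 23 from A
Take 48 from B
Take 48 from B
Take 53 from B
Take 58 from B
Take 78 from B
Take 88 from A

Merged: [16, 23, 48, 48, 53, 58, 78, 88, 99]


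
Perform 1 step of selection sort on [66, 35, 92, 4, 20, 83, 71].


Initial: [66, 35, 92, 4, 20, 83, 71]
Step 1: min=4 at 3
  Swap: [4, 35, 92, 66, 20, 83, 71]

After 1 step: [4, 35, 92, 66, 20, 83, 71]


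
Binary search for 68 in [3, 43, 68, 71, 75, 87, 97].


Step 1: lo=0, hi=6, mid=3, val=71
Step 2: lo=0, hi=2, mid=1, val=43
Step 3: lo=2, hi=2, mid=2, val=68

Found at index 2


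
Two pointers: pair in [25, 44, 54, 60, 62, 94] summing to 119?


lo=0(25)+hi=5(94)=119

Yes: 25+94=119


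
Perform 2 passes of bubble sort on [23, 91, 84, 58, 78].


Initial: [23, 91, 84, 58, 78]
Pass 1: [23, 84, 58, 78, 91] (3 swaps)
Pass 2: [23, 58, 78, 84, 91] (2 swaps)

After 2 passes: [23, 58, 78, 84, 91]


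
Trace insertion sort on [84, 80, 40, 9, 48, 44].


Initial: [84, 80, 40, 9, 48, 44]
Insert 80: [80, 84, 40, 9, 48, 44]
Insert 40: [40, 80, 84, 9, 48, 44]
Insert 9: [9, 40, 80, 84, 48, 44]
Insert 48: [9, 40, 48, 80, 84, 44]
Insert 44: [9, 40, 44, 48, 80, 84]

Sorted: [9, 40, 44, 48, 80, 84]


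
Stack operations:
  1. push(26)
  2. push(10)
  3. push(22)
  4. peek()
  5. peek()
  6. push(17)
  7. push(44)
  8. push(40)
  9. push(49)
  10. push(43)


push(26) -> [26]
push(10) -> [26, 10]
push(22) -> [26, 10, 22]
peek()->22
peek()->22
push(17) -> [26, 10, 22, 17]
push(44) -> [26, 10, 22, 17, 44]
push(40) -> [26, 10, 22, 17, 44, 40]
push(49) -> [26, 10, 22, 17, 44, 40, 49]
push(43) -> [26, 10, 22, 17, 44, 40, 49, 43]

Final stack: [26, 10, 22, 17, 44, 40, 49, 43]


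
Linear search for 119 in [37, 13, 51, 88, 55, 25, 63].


i=0: 37!=119
i=1: 13!=119
i=2: 51!=119
i=3: 88!=119
i=4: 55!=119
i=5: 25!=119
i=6: 63!=119

Not found, 7 comps


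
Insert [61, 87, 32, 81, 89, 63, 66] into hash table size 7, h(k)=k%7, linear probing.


Insert 61: h=5 -> slot 5
Insert 87: h=3 -> slot 3
Insert 32: h=4 -> slot 4
Insert 81: h=4, 2 probes -> slot 6
Insert 89: h=5, 2 probes -> slot 0
Insert 63: h=0, 1 probes -> slot 1
Insert 66: h=3, 6 probes -> slot 2

Table: [89, 63, 66, 87, 32, 61, 81]


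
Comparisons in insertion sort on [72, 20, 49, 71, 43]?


Algorithm: insertion sort
Input: [72, 20, 49, 71, 43]
Sorted: [20, 43, 49, 71, 72]

9


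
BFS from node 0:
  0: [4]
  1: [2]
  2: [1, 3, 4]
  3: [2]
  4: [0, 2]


Visit 0, enqueue [4]
Visit 4, enqueue [2]
Visit 2, enqueue [1, 3]
Visit 1, enqueue []
Visit 3, enqueue []

BFS order: [0, 4, 2, 1, 3]


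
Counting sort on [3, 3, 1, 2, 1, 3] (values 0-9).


Input: [3, 3, 1, 2, 1, 3]
Counts: [0, 2, 1, 3, 0, 0, 0, 0, 0, 0]

Sorted: [1, 1, 2, 3, 3, 3]


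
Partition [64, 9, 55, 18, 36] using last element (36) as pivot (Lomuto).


Pivot: 36
  9 <= 36: swap -> [9, 64, 55, 18, 36]
  18 <= 36: swap -> [9, 18, 55, 64, 36]
Place pivot at 2: [9, 18, 36, 64, 55]

Partitioned: [9, 18, 36, 64, 55]


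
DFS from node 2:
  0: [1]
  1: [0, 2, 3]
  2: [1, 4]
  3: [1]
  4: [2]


Visit 2, push [4, 1]
Visit 1, push [3, 0]
Visit 0, push []
Visit 3, push []
Visit 4, push []

DFS order: [2, 1, 0, 3, 4]


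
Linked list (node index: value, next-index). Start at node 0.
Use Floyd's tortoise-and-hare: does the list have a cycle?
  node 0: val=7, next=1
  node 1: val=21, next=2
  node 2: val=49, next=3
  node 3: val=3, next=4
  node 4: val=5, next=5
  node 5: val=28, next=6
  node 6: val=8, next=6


Floyd's tortoise (slow, +1) and hare (fast, +2):
  init: slow=0, fast=0
  step 1: slow=1, fast=2
  step 2: slow=2, fast=4
  step 3: slow=3, fast=6
  step 4: slow=4, fast=6
  step 5: slow=5, fast=6
  step 6: slow=6, fast=6
  slow == fast at node 6: cycle detected

Cycle: yes


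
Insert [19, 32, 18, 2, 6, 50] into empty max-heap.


Insert 19: [19]
Insert 32: [32, 19]
Insert 18: [32, 19, 18]
Insert 2: [32, 19, 18, 2]
Insert 6: [32, 19, 18, 2, 6]
Insert 50: [50, 19, 32, 2, 6, 18]

Final heap: [50, 19, 32, 2, 6, 18]


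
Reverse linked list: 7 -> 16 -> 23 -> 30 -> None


Step 1: curr=7, set curr.next=prev(None) | reversed so far: 7
Step 2: curr=16, set curr.next=prev(7) | reversed so far: 16 -> 7
Step 3: curr=23, set curr.next=prev(16) | reversed so far: 23 -> 16 -> 7
Step 4: curr=30, set curr.next=prev(23) | reversed so far: 30 -> 23 -> 16 -> 7

30 -> 23 -> 16 -> 7 -> None


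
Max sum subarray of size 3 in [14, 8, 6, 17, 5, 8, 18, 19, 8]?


[0:3]: 28
[1:4]: 31
[2:5]: 28
[3:6]: 30
[4:7]: 31
[5:8]: 45
[6:9]: 45

Max: 45 at [5:8]


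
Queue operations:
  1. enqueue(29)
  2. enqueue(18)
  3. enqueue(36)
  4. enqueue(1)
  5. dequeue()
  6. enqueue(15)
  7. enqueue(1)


enqueue(29) -> [29]
enqueue(18) -> [29, 18]
enqueue(36) -> [29, 18, 36]
enqueue(1) -> [29, 18, 36, 1]
dequeue()->29, [18, 36, 1]
enqueue(15) -> [18, 36, 1, 15]
enqueue(1) -> [18, 36, 1, 15, 1]

Final queue: [18, 36, 1, 15, 1]


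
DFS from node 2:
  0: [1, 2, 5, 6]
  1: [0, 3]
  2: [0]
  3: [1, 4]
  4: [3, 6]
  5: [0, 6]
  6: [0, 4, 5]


Visit 2, push [0]
Visit 0, push [6, 5, 1]
Visit 1, push [3]
Visit 3, push [4]
Visit 4, push [6]
Visit 6, push [5]
Visit 5, push []

DFS order: [2, 0, 1, 3, 4, 6, 5]


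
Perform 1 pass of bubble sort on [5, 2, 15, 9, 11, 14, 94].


Initial: [5, 2, 15, 9, 11, 14, 94]
Pass 1: [2, 5, 9, 11, 14, 15, 94] (4 swaps)

After 1 pass: [2, 5, 9, 11, 14, 15, 94]


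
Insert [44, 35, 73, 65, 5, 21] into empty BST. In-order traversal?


Insert 44: root
Insert 35: L from 44
Insert 73: R from 44
Insert 65: R from 44 -> L from 73
Insert 5: L from 44 -> L from 35
Insert 21: L from 44 -> L from 35 -> R from 5

In-order: [5, 21, 35, 44, 65, 73]


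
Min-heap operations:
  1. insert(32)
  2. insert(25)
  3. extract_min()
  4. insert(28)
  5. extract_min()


insert(32) -> [32]
insert(25) -> [25, 32]
extract_min()->25, [32]
insert(28) -> [28, 32]
extract_min()->28, [32]

Final heap: [32]


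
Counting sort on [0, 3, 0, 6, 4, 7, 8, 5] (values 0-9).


Input: [0, 3, 0, 6, 4, 7, 8, 5]
Counts: [2, 0, 0, 1, 1, 1, 1, 1, 1, 0]

Sorted: [0, 0, 3, 4, 5, 6, 7, 8]


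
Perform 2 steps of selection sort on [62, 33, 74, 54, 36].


Initial: [62, 33, 74, 54, 36]
Step 1: min=33 at 1
  Swap: [33, 62, 74, 54, 36]
Step 2: min=36 at 4
  Swap: [33, 36, 74, 54, 62]

After 2 steps: [33, 36, 74, 54, 62]


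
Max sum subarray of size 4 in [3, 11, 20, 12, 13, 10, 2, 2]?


[0:4]: 46
[1:5]: 56
[2:6]: 55
[3:7]: 37
[4:8]: 27

Max: 56 at [1:5]


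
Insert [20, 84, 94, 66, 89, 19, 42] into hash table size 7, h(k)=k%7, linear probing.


Insert 20: h=6 -> slot 6
Insert 84: h=0 -> slot 0
Insert 94: h=3 -> slot 3
Insert 66: h=3, 1 probes -> slot 4
Insert 89: h=5 -> slot 5
Insert 19: h=5, 3 probes -> slot 1
Insert 42: h=0, 2 probes -> slot 2

Table: [84, 19, 42, 94, 66, 89, 20]


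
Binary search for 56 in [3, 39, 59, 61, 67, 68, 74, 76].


Step 1: lo=0, hi=7, mid=3, val=61
Step 2: lo=0, hi=2, mid=1, val=39
Step 3: lo=2, hi=2, mid=2, val=59

Not found


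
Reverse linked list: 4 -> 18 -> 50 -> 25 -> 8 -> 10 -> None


Step 1: curr=4, set curr.next=prev(None) | reversed so far: 4
Step 2: curr=18, set curr.next=prev(4) | reversed so far: 18 -> 4
Step 3: curr=50, set curr.next=prev(18) | reversed so far: 50 -> 18 -> 4
Step 4: curr=25, set curr.next=prev(50) | reversed so far: 25 -> 50 -> 18 -> 4
Step 5: curr=8, set curr.next=prev(25) | reversed so far: 8 -> 25 -> 50 -> 18 -> 4
Step 6: curr=10, set curr.next=prev(8) | reversed so far: 10 -> 8 -> 25 -> 50 -> 18 -> 4

10 -> 8 -> 25 -> 50 -> 18 -> 4 -> None


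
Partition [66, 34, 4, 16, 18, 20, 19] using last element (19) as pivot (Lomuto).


Pivot: 19
  4 <= 19: swap -> [4, 34, 66, 16, 18, 20, 19]
  16 <= 19: swap -> [4, 16, 66, 34, 18, 20, 19]
  18 <= 19: swap -> [4, 16, 18, 34, 66, 20, 19]
Place pivot at 3: [4, 16, 18, 19, 66, 20, 34]

Partitioned: [4, 16, 18, 19, 66, 20, 34]


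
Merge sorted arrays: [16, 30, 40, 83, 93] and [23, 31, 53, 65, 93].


Take 16 from A
Take 23 from B
Take 30 from A
Take 31 from B
Take 40 from A
Take 53 from B
Take 65 from B
Take 83 from A
Take 93 from A

Merged: [16, 23, 30, 31, 40, 53, 65, 83, 93, 93]


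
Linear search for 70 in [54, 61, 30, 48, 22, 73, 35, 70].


i=0: 54!=70
i=1: 61!=70
i=2: 30!=70
i=3: 48!=70
i=4: 22!=70
i=5: 73!=70
i=6: 35!=70
i=7: 70==70 found!

Found at 7, 8 comps


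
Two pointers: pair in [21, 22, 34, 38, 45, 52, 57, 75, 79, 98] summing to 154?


lo=0(21)+hi=9(98)=119
lo=1(22)+hi=9(98)=120
lo=2(34)+hi=9(98)=132
lo=3(38)+hi=9(98)=136
lo=4(45)+hi=9(98)=143
lo=5(52)+hi=9(98)=150
lo=6(57)+hi=9(98)=155
lo=6(57)+hi=8(79)=136
lo=7(75)+hi=8(79)=154

Yes: 75+79=154


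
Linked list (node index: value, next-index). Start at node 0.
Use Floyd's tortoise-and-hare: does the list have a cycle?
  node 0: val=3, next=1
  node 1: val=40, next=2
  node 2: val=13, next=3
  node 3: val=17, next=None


Floyd's tortoise (slow, +1) and hare (fast, +2):
  init: slow=0, fast=0
  step 1: slow=1, fast=2
  step 2: fast 2->3->None, no cycle

Cycle: no


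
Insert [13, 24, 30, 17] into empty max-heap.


Insert 13: [13]
Insert 24: [24, 13]
Insert 30: [30, 13, 24]
Insert 17: [30, 17, 24, 13]

Final heap: [30, 17, 24, 13]


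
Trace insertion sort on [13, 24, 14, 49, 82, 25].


Initial: [13, 24, 14, 49, 82, 25]
Insert 24: [13, 24, 14, 49, 82, 25]
Insert 14: [13, 14, 24, 49, 82, 25]
Insert 49: [13, 14, 24, 49, 82, 25]
Insert 82: [13, 14, 24, 49, 82, 25]
Insert 25: [13, 14, 24, 25, 49, 82]

Sorted: [13, 14, 24, 25, 49, 82]


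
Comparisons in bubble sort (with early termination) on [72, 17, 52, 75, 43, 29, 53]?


Algorithm: bubble sort (with early termination)
Input: [72, 17, 52, 75, 43, 29, 53]
Sorted: [17, 29, 43, 52, 53, 72, 75]

20


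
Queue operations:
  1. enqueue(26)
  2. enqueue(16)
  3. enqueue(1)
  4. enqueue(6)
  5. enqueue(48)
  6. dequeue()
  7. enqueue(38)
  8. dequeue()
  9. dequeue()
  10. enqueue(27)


enqueue(26) -> [26]
enqueue(16) -> [26, 16]
enqueue(1) -> [26, 16, 1]
enqueue(6) -> [26, 16, 1, 6]
enqueue(48) -> [26, 16, 1, 6, 48]
dequeue()->26, [16, 1, 6, 48]
enqueue(38) -> [16, 1, 6, 48, 38]
dequeue()->16, [1, 6, 48, 38]
dequeue()->1, [6, 48, 38]
enqueue(27) -> [6, 48, 38, 27]

Final queue: [6, 48, 38, 27]


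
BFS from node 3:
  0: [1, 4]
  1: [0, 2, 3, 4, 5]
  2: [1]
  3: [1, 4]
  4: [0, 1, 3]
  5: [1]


Visit 3, enqueue [1, 4]
Visit 1, enqueue [0, 2, 5]
Visit 4, enqueue []
Visit 0, enqueue []
Visit 2, enqueue []
Visit 5, enqueue []

BFS order: [3, 1, 4, 0, 2, 5]


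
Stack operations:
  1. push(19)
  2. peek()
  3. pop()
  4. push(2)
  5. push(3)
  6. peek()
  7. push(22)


push(19) -> [19]
peek()->19
pop()->19, []
push(2) -> [2]
push(3) -> [2, 3]
peek()->3
push(22) -> [2, 3, 22]

Final stack: [2, 3, 22]


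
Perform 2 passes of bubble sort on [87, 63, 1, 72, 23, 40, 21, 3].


Initial: [87, 63, 1, 72, 23, 40, 21, 3]
Pass 1: [63, 1, 72, 23, 40, 21, 3, 87] (7 swaps)
Pass 2: [1, 63, 23, 40, 21, 3, 72, 87] (5 swaps)

After 2 passes: [1, 63, 23, 40, 21, 3, 72, 87]


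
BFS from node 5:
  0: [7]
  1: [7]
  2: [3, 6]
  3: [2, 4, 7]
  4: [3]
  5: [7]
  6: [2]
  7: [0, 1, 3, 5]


Visit 5, enqueue [7]
Visit 7, enqueue [0, 1, 3]
Visit 0, enqueue []
Visit 1, enqueue []
Visit 3, enqueue [2, 4]
Visit 2, enqueue [6]
Visit 4, enqueue []
Visit 6, enqueue []

BFS order: [5, 7, 0, 1, 3, 2, 4, 6]


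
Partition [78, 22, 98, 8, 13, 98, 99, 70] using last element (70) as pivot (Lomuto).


Pivot: 70
  22 <= 70: swap -> [22, 78, 98, 8, 13, 98, 99, 70]
  8 <= 70: swap -> [22, 8, 98, 78, 13, 98, 99, 70]
  13 <= 70: swap -> [22, 8, 13, 78, 98, 98, 99, 70]
Place pivot at 3: [22, 8, 13, 70, 98, 98, 99, 78]

Partitioned: [22, 8, 13, 70, 98, 98, 99, 78]


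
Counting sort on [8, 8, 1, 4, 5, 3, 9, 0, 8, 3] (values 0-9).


Input: [8, 8, 1, 4, 5, 3, 9, 0, 8, 3]
Counts: [1, 1, 0, 2, 1, 1, 0, 0, 3, 1]

Sorted: [0, 1, 3, 3, 4, 5, 8, 8, 8, 9]


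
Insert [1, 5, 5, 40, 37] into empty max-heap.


Insert 1: [1]
Insert 5: [5, 1]
Insert 5: [5, 1, 5]
Insert 40: [40, 5, 5, 1]
Insert 37: [40, 37, 5, 1, 5]

Final heap: [40, 37, 5, 1, 5]


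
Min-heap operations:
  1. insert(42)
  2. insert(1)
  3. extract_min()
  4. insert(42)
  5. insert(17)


insert(42) -> [42]
insert(1) -> [1, 42]
extract_min()->1, [42]
insert(42) -> [42, 42]
insert(17) -> [17, 42, 42]

Final heap: [17, 42, 42]


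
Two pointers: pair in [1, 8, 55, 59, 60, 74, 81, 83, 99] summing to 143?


lo=0(1)+hi=8(99)=100
lo=1(8)+hi=8(99)=107
lo=2(55)+hi=8(99)=154
lo=2(55)+hi=7(83)=138
lo=3(59)+hi=7(83)=142
lo=4(60)+hi=7(83)=143

Yes: 60+83=143


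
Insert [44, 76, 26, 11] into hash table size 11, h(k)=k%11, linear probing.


Insert 44: h=0 -> slot 0
Insert 76: h=10 -> slot 10
Insert 26: h=4 -> slot 4
Insert 11: h=0, 1 probes -> slot 1

Table: [44, 11, None, None, 26, None, None, None, None, None, 76]


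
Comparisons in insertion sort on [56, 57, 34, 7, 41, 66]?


Algorithm: insertion sort
Input: [56, 57, 34, 7, 41, 66]
Sorted: [7, 34, 41, 56, 57, 66]

10


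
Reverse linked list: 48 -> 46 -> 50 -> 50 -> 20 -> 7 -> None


Step 1: curr=48, set curr.next=prev(None) | reversed so far: 48
Step 2: curr=46, set curr.next=prev(48) | reversed so far: 46 -> 48
Step 3: curr=50, set curr.next=prev(46) | reversed so far: 50 -> 46 -> 48
Step 4: curr=50, set curr.next=prev(50) | reversed so far: 50 -> 50 -> 46 -> 48
Step 5: curr=20, set curr.next=prev(50) | reversed so far: 20 -> 50 -> 50 -> 46 -> 48
Step 6: curr=7, set curr.next=prev(20) | reversed so far: 7 -> 20 -> 50 -> 50 -> 46 -> 48

7 -> 20 -> 50 -> 50 -> 46 -> 48 -> None


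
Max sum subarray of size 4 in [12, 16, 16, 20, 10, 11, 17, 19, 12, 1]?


[0:4]: 64
[1:5]: 62
[2:6]: 57
[3:7]: 58
[4:8]: 57
[5:9]: 59
[6:10]: 49

Max: 64 at [0:4]


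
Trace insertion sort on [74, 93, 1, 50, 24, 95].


Initial: [74, 93, 1, 50, 24, 95]
Insert 93: [74, 93, 1, 50, 24, 95]
Insert 1: [1, 74, 93, 50, 24, 95]
Insert 50: [1, 50, 74, 93, 24, 95]
Insert 24: [1, 24, 50, 74, 93, 95]
Insert 95: [1, 24, 50, 74, 93, 95]

Sorted: [1, 24, 50, 74, 93, 95]


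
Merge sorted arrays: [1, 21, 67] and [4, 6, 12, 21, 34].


Take 1 from A
Take 4 from B
Take 6 from B
Take 12 from B
Take 21 from A
Take 21 from B
Take 34 from B

Merged: [1, 4, 6, 12, 21, 21, 34, 67]


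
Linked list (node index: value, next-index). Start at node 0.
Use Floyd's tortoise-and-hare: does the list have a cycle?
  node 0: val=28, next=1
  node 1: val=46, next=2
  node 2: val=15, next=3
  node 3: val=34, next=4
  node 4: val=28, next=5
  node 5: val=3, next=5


Floyd's tortoise (slow, +1) and hare (fast, +2):
  init: slow=0, fast=0
  step 1: slow=1, fast=2
  step 2: slow=2, fast=4
  step 3: slow=3, fast=5
  step 4: slow=4, fast=5
  step 5: slow=5, fast=5
  slow == fast at node 5: cycle detected

Cycle: yes


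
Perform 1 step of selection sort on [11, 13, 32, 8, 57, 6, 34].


Initial: [11, 13, 32, 8, 57, 6, 34]
Step 1: min=6 at 5
  Swap: [6, 13, 32, 8, 57, 11, 34]

After 1 step: [6, 13, 32, 8, 57, 11, 34]


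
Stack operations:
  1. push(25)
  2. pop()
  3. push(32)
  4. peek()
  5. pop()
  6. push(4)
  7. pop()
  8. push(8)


push(25) -> [25]
pop()->25, []
push(32) -> [32]
peek()->32
pop()->32, []
push(4) -> [4]
pop()->4, []
push(8) -> [8]

Final stack: [8]


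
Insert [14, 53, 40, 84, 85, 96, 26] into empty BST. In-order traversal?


Insert 14: root
Insert 53: R from 14
Insert 40: R from 14 -> L from 53
Insert 84: R from 14 -> R from 53
Insert 85: R from 14 -> R from 53 -> R from 84
Insert 96: R from 14 -> R from 53 -> R from 84 -> R from 85
Insert 26: R from 14 -> L from 53 -> L from 40

In-order: [14, 26, 40, 53, 84, 85, 96]


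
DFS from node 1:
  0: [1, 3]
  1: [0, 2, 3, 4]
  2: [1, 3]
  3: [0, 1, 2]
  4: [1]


Visit 1, push [4, 3, 2, 0]
Visit 0, push [3]
Visit 3, push [2]
Visit 2, push []
Visit 4, push []

DFS order: [1, 0, 3, 2, 4]


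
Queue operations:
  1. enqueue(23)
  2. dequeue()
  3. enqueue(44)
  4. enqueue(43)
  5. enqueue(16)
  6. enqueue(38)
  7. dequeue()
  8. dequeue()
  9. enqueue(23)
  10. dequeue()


enqueue(23) -> [23]
dequeue()->23, []
enqueue(44) -> [44]
enqueue(43) -> [44, 43]
enqueue(16) -> [44, 43, 16]
enqueue(38) -> [44, 43, 16, 38]
dequeue()->44, [43, 16, 38]
dequeue()->43, [16, 38]
enqueue(23) -> [16, 38, 23]
dequeue()->16, [38, 23]

Final queue: [38, 23]


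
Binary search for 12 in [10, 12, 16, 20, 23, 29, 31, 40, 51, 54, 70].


Step 1: lo=0, hi=10, mid=5, val=29
Step 2: lo=0, hi=4, mid=2, val=16
Step 3: lo=0, hi=1, mid=0, val=10
Step 4: lo=1, hi=1, mid=1, val=12

Found at index 1


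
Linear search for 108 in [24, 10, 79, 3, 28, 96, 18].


i=0: 24!=108
i=1: 10!=108
i=2: 79!=108
i=3: 3!=108
i=4: 28!=108
i=5: 96!=108
i=6: 18!=108

Not found, 7 comps


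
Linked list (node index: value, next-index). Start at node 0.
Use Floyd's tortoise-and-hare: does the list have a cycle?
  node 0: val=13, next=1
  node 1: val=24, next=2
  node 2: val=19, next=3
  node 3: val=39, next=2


Floyd's tortoise (slow, +1) and hare (fast, +2):
  init: slow=0, fast=0
  step 1: slow=1, fast=2
  step 2: slow=2, fast=2
  slow == fast at node 2: cycle detected

Cycle: yes


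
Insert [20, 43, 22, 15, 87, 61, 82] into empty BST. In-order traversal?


Insert 20: root
Insert 43: R from 20
Insert 22: R from 20 -> L from 43
Insert 15: L from 20
Insert 87: R from 20 -> R from 43
Insert 61: R from 20 -> R from 43 -> L from 87
Insert 82: R from 20 -> R from 43 -> L from 87 -> R from 61

In-order: [15, 20, 22, 43, 61, 82, 87]


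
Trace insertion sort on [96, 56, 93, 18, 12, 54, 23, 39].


Initial: [96, 56, 93, 18, 12, 54, 23, 39]
Insert 56: [56, 96, 93, 18, 12, 54, 23, 39]
Insert 93: [56, 93, 96, 18, 12, 54, 23, 39]
Insert 18: [18, 56, 93, 96, 12, 54, 23, 39]
Insert 12: [12, 18, 56, 93, 96, 54, 23, 39]
Insert 54: [12, 18, 54, 56, 93, 96, 23, 39]
Insert 23: [12, 18, 23, 54, 56, 93, 96, 39]
Insert 39: [12, 18, 23, 39, 54, 56, 93, 96]

Sorted: [12, 18, 23, 39, 54, 56, 93, 96]


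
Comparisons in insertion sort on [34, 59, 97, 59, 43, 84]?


Algorithm: insertion sort
Input: [34, 59, 97, 59, 43, 84]
Sorted: [34, 43, 59, 59, 84, 97]

10


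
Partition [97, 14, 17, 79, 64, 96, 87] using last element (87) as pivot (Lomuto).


Pivot: 87
  14 <= 87: swap -> [14, 97, 17, 79, 64, 96, 87]
  17 <= 87: swap -> [14, 17, 97, 79, 64, 96, 87]
  79 <= 87: swap -> [14, 17, 79, 97, 64, 96, 87]
  64 <= 87: swap -> [14, 17, 79, 64, 97, 96, 87]
Place pivot at 4: [14, 17, 79, 64, 87, 96, 97]

Partitioned: [14, 17, 79, 64, 87, 96, 97]


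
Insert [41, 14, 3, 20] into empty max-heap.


Insert 41: [41]
Insert 14: [41, 14]
Insert 3: [41, 14, 3]
Insert 20: [41, 20, 3, 14]

Final heap: [41, 20, 3, 14]


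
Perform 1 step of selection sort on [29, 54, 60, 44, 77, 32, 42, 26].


Initial: [29, 54, 60, 44, 77, 32, 42, 26]
Step 1: min=26 at 7
  Swap: [26, 54, 60, 44, 77, 32, 42, 29]

After 1 step: [26, 54, 60, 44, 77, 32, 42, 29]


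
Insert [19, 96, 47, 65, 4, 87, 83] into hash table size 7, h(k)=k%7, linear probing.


Insert 19: h=5 -> slot 5
Insert 96: h=5, 1 probes -> slot 6
Insert 47: h=5, 2 probes -> slot 0
Insert 65: h=2 -> slot 2
Insert 4: h=4 -> slot 4
Insert 87: h=3 -> slot 3
Insert 83: h=6, 2 probes -> slot 1

Table: [47, 83, 65, 87, 4, 19, 96]


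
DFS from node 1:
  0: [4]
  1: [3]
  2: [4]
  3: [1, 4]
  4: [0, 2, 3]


Visit 1, push [3]
Visit 3, push [4]
Visit 4, push [2, 0]
Visit 0, push []
Visit 2, push []

DFS order: [1, 3, 4, 0, 2]


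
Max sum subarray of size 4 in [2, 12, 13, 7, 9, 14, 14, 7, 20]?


[0:4]: 34
[1:5]: 41
[2:6]: 43
[3:7]: 44
[4:8]: 44
[5:9]: 55

Max: 55 at [5:9]


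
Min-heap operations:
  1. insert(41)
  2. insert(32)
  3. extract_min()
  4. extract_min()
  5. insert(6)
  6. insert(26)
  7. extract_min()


insert(41) -> [41]
insert(32) -> [32, 41]
extract_min()->32, [41]
extract_min()->41, []
insert(6) -> [6]
insert(26) -> [6, 26]
extract_min()->6, [26]

Final heap: [26]


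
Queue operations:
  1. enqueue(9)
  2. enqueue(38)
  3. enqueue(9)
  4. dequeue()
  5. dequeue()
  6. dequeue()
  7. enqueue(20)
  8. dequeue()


enqueue(9) -> [9]
enqueue(38) -> [9, 38]
enqueue(9) -> [9, 38, 9]
dequeue()->9, [38, 9]
dequeue()->38, [9]
dequeue()->9, []
enqueue(20) -> [20]
dequeue()->20, []

Final queue: []


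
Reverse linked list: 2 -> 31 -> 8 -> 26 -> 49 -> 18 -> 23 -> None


Step 1: curr=2, set curr.next=prev(None) | reversed so far: 2
Step 2: curr=31, set curr.next=prev(2) | reversed so far: 31 -> 2
Step 3: curr=8, set curr.next=prev(31) | reversed so far: 8 -> 31 -> 2
Step 4: curr=26, set curr.next=prev(8) | reversed so far: 26 -> 8 -> 31 -> 2
Step 5: curr=49, set curr.next=prev(26) | reversed so far: 49 -> 26 -> 8 -> 31 -> 2
Step 6: curr=18, set curr.next=prev(49) | reversed so far: 18 -> 49 -> 26 -> 8 -> 31 -> 2
Step 7: curr=23, set curr.next=prev(18) | reversed so far: 23 -> 18 -> 49 -> 26 -> 8 -> 31 -> 2

23 -> 18 -> 49 -> 26 -> 8 -> 31 -> 2 -> None


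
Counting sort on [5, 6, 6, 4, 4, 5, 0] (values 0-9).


Input: [5, 6, 6, 4, 4, 5, 0]
Counts: [1, 0, 0, 0, 2, 2, 2, 0, 0, 0]

Sorted: [0, 4, 4, 5, 5, 6, 6]


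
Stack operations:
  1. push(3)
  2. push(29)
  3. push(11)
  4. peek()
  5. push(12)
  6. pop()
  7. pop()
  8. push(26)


push(3) -> [3]
push(29) -> [3, 29]
push(11) -> [3, 29, 11]
peek()->11
push(12) -> [3, 29, 11, 12]
pop()->12, [3, 29, 11]
pop()->11, [3, 29]
push(26) -> [3, 29, 26]

Final stack: [3, 29, 26]


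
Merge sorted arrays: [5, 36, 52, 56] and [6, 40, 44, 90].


Take 5 from A
Take 6 from B
Take 36 from A
Take 40 from B
Take 44 from B
Take 52 from A
Take 56 from A

Merged: [5, 6, 36, 40, 44, 52, 56, 90]


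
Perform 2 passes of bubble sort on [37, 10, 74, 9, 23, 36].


Initial: [37, 10, 74, 9, 23, 36]
Pass 1: [10, 37, 9, 23, 36, 74] (4 swaps)
Pass 2: [10, 9, 23, 36, 37, 74] (3 swaps)

After 2 passes: [10, 9, 23, 36, 37, 74]


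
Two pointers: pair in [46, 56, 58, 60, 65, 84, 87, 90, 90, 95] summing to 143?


lo=0(46)+hi=9(95)=141
lo=1(56)+hi=9(95)=151
lo=1(56)+hi=8(90)=146
lo=1(56)+hi=7(90)=146
lo=1(56)+hi=6(87)=143

Yes: 56+87=143


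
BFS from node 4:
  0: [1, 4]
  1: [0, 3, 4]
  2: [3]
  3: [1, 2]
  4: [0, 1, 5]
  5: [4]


Visit 4, enqueue [0, 1, 5]
Visit 0, enqueue []
Visit 1, enqueue [3]
Visit 5, enqueue []
Visit 3, enqueue [2]
Visit 2, enqueue []

BFS order: [4, 0, 1, 5, 3, 2]


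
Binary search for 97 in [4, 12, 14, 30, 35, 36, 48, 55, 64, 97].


Step 1: lo=0, hi=9, mid=4, val=35
Step 2: lo=5, hi=9, mid=7, val=55
Step 3: lo=8, hi=9, mid=8, val=64
Step 4: lo=9, hi=9, mid=9, val=97

Found at index 9


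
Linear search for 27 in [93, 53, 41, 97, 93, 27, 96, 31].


i=0: 93!=27
i=1: 53!=27
i=2: 41!=27
i=3: 97!=27
i=4: 93!=27
i=5: 27==27 found!

Found at 5, 6 comps


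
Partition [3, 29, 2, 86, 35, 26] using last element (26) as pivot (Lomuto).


Pivot: 26
  3 <= 26: advance i (no swap)
  2 <= 26: swap -> [3, 2, 29, 86, 35, 26]
Place pivot at 2: [3, 2, 26, 86, 35, 29]

Partitioned: [3, 2, 26, 86, 35, 29]


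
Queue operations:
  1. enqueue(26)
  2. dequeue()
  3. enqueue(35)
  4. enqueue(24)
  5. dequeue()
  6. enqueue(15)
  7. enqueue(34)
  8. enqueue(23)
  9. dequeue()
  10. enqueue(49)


enqueue(26) -> [26]
dequeue()->26, []
enqueue(35) -> [35]
enqueue(24) -> [35, 24]
dequeue()->35, [24]
enqueue(15) -> [24, 15]
enqueue(34) -> [24, 15, 34]
enqueue(23) -> [24, 15, 34, 23]
dequeue()->24, [15, 34, 23]
enqueue(49) -> [15, 34, 23, 49]

Final queue: [15, 34, 23, 49]


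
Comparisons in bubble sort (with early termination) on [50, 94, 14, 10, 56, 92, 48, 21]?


Algorithm: bubble sort (with early termination)
Input: [50, 94, 14, 10, 56, 92, 48, 21]
Sorted: [10, 14, 21, 48, 50, 56, 92, 94]

27


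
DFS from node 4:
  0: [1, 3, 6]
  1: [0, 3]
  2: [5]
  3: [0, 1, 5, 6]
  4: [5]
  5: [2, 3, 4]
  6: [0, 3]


Visit 4, push [5]
Visit 5, push [3, 2]
Visit 2, push []
Visit 3, push [6, 1, 0]
Visit 0, push [6, 1]
Visit 1, push []
Visit 6, push []

DFS order: [4, 5, 2, 3, 0, 1, 6]


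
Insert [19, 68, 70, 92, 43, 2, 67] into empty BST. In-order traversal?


Insert 19: root
Insert 68: R from 19
Insert 70: R from 19 -> R from 68
Insert 92: R from 19 -> R from 68 -> R from 70
Insert 43: R from 19 -> L from 68
Insert 2: L from 19
Insert 67: R from 19 -> L from 68 -> R from 43

In-order: [2, 19, 43, 67, 68, 70, 92]


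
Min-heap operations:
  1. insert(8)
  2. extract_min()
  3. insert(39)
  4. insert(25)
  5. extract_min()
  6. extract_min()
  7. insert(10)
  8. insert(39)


insert(8) -> [8]
extract_min()->8, []
insert(39) -> [39]
insert(25) -> [25, 39]
extract_min()->25, [39]
extract_min()->39, []
insert(10) -> [10]
insert(39) -> [10, 39]

Final heap: [10, 39]


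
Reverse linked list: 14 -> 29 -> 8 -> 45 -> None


Step 1: curr=14, set curr.next=prev(None) | reversed so far: 14
Step 2: curr=29, set curr.next=prev(14) | reversed so far: 29 -> 14
Step 3: curr=8, set curr.next=prev(29) | reversed so far: 8 -> 29 -> 14
Step 4: curr=45, set curr.next=prev(8) | reversed so far: 45 -> 8 -> 29 -> 14

45 -> 8 -> 29 -> 14 -> None


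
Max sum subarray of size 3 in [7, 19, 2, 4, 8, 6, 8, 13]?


[0:3]: 28
[1:4]: 25
[2:5]: 14
[3:6]: 18
[4:7]: 22
[5:8]: 27

Max: 28 at [0:3]


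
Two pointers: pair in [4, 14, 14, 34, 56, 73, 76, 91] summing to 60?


lo=0(4)+hi=7(91)=95
lo=0(4)+hi=6(76)=80
lo=0(4)+hi=5(73)=77
lo=0(4)+hi=4(56)=60

Yes: 4+56=60


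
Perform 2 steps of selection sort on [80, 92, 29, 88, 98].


Initial: [80, 92, 29, 88, 98]
Step 1: min=29 at 2
  Swap: [29, 92, 80, 88, 98]
Step 2: min=80 at 2
  Swap: [29, 80, 92, 88, 98]

After 2 steps: [29, 80, 92, 88, 98]


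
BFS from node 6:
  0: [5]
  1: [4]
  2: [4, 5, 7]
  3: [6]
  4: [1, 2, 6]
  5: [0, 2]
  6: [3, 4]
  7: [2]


Visit 6, enqueue [3, 4]
Visit 3, enqueue []
Visit 4, enqueue [1, 2]
Visit 1, enqueue []
Visit 2, enqueue [5, 7]
Visit 5, enqueue [0]
Visit 7, enqueue []
Visit 0, enqueue []

BFS order: [6, 3, 4, 1, 2, 5, 7, 0]


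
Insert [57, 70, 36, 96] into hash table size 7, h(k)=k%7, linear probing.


Insert 57: h=1 -> slot 1
Insert 70: h=0 -> slot 0
Insert 36: h=1, 1 probes -> slot 2
Insert 96: h=5 -> slot 5

Table: [70, 57, 36, None, None, 96, None]


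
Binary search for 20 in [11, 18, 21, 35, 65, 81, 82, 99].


Step 1: lo=0, hi=7, mid=3, val=35
Step 2: lo=0, hi=2, mid=1, val=18
Step 3: lo=2, hi=2, mid=2, val=21

Not found


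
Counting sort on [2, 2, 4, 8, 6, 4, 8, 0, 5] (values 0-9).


Input: [2, 2, 4, 8, 6, 4, 8, 0, 5]
Counts: [1, 0, 2, 0, 2, 1, 1, 0, 2, 0]

Sorted: [0, 2, 2, 4, 4, 5, 6, 8, 8]


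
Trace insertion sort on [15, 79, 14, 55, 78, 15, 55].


Initial: [15, 79, 14, 55, 78, 15, 55]
Insert 79: [15, 79, 14, 55, 78, 15, 55]
Insert 14: [14, 15, 79, 55, 78, 15, 55]
Insert 55: [14, 15, 55, 79, 78, 15, 55]
Insert 78: [14, 15, 55, 78, 79, 15, 55]
Insert 15: [14, 15, 15, 55, 78, 79, 55]
Insert 55: [14, 15, 15, 55, 55, 78, 79]

Sorted: [14, 15, 15, 55, 55, 78, 79]


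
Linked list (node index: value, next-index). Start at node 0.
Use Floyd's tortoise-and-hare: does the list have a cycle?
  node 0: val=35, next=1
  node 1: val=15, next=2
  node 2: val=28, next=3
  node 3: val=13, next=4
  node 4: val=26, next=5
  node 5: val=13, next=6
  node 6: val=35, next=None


Floyd's tortoise (slow, +1) and hare (fast, +2):
  init: slow=0, fast=0
  step 1: slow=1, fast=2
  step 2: slow=2, fast=4
  step 3: slow=3, fast=6
  step 4: fast -> None, no cycle

Cycle: no


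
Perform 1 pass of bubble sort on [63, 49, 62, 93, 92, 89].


Initial: [63, 49, 62, 93, 92, 89]
Pass 1: [49, 62, 63, 92, 89, 93] (4 swaps)

After 1 pass: [49, 62, 63, 92, 89, 93]


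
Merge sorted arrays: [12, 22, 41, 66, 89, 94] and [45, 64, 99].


Take 12 from A
Take 22 from A
Take 41 from A
Take 45 from B
Take 64 from B
Take 66 from A
Take 89 from A
Take 94 from A

Merged: [12, 22, 41, 45, 64, 66, 89, 94, 99]


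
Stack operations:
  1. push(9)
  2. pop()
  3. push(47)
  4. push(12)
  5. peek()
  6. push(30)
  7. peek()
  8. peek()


push(9) -> [9]
pop()->9, []
push(47) -> [47]
push(12) -> [47, 12]
peek()->12
push(30) -> [47, 12, 30]
peek()->30
peek()->30

Final stack: [47, 12, 30]


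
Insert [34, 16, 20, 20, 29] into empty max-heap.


Insert 34: [34]
Insert 16: [34, 16]
Insert 20: [34, 16, 20]
Insert 20: [34, 20, 20, 16]
Insert 29: [34, 29, 20, 16, 20]

Final heap: [34, 29, 20, 16, 20]


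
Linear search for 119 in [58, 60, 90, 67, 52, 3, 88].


i=0: 58!=119
i=1: 60!=119
i=2: 90!=119
i=3: 67!=119
i=4: 52!=119
i=5: 3!=119
i=6: 88!=119

Not found, 7 comps


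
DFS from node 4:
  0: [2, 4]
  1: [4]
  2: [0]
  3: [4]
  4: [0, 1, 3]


Visit 4, push [3, 1, 0]
Visit 0, push [2]
Visit 2, push []
Visit 1, push []
Visit 3, push []

DFS order: [4, 0, 2, 1, 3]


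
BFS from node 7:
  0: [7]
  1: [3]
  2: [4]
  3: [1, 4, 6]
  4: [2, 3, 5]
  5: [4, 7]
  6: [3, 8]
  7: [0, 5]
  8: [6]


Visit 7, enqueue [0, 5]
Visit 0, enqueue []
Visit 5, enqueue [4]
Visit 4, enqueue [2, 3]
Visit 2, enqueue []
Visit 3, enqueue [1, 6]
Visit 1, enqueue []
Visit 6, enqueue [8]
Visit 8, enqueue []

BFS order: [7, 0, 5, 4, 2, 3, 1, 6, 8]


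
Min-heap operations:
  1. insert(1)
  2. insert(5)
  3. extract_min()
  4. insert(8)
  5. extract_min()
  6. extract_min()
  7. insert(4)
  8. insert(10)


insert(1) -> [1]
insert(5) -> [1, 5]
extract_min()->1, [5]
insert(8) -> [5, 8]
extract_min()->5, [8]
extract_min()->8, []
insert(4) -> [4]
insert(10) -> [4, 10]

Final heap: [4, 10]
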